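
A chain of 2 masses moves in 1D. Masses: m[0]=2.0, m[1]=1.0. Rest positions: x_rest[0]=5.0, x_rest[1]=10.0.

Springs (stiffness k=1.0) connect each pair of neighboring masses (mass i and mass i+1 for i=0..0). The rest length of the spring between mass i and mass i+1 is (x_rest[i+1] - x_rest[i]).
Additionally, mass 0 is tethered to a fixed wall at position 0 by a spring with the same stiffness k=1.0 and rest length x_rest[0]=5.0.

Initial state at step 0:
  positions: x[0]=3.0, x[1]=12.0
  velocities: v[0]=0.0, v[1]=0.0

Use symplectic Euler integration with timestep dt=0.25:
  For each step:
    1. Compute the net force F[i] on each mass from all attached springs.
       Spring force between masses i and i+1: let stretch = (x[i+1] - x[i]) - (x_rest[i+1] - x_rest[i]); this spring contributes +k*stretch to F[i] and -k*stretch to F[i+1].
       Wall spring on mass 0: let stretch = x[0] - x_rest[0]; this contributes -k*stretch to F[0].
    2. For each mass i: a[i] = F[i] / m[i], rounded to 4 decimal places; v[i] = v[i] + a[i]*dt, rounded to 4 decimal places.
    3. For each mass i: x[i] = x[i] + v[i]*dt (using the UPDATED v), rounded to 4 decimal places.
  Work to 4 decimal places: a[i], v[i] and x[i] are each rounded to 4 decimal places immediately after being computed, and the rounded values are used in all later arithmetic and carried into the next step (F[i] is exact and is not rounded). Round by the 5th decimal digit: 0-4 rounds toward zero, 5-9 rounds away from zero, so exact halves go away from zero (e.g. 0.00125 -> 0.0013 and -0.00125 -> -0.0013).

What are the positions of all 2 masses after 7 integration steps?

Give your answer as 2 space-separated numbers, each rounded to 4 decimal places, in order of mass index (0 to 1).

Step 0: x=[3.0000 12.0000] v=[0.0000 0.0000]
Step 1: x=[3.1875 11.7500] v=[0.7500 -1.0000]
Step 2: x=[3.5430 11.2774] v=[1.4219 -1.8906]
Step 3: x=[4.0295 10.6339] v=[1.9458 -2.5742]
Step 4: x=[4.5964 9.8901] v=[2.2677 -2.9753]
Step 5: x=[5.1851 9.1279] v=[2.3549 -3.0487]
Step 6: x=[5.7350 8.4318] v=[2.1996 -2.7844]
Step 7: x=[6.1900 7.8797] v=[1.8198 -2.2086]

Answer: 6.1900 7.8797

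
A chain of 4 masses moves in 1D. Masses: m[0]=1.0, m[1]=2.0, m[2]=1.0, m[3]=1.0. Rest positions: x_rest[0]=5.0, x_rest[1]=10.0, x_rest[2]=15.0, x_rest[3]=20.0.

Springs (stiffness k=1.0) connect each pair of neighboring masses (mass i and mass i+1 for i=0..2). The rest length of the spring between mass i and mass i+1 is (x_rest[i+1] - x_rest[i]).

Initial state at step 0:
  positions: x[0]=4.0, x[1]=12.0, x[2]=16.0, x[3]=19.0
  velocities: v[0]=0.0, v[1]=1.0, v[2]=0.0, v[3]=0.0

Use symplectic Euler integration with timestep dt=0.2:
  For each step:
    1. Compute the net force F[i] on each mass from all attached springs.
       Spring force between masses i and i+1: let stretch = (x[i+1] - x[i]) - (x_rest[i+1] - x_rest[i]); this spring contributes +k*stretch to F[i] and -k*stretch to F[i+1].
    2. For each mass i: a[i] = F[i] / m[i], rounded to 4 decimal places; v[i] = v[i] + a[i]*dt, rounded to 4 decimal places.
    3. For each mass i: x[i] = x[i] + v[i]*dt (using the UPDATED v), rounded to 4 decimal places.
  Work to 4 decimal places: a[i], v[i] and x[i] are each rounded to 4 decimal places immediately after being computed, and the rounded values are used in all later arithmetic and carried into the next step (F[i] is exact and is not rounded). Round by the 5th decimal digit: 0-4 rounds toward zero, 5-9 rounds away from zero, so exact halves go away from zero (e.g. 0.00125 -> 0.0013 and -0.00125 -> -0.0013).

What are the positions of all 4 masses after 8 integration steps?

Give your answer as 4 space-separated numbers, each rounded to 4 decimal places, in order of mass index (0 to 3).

Step 0: x=[4.0000 12.0000 16.0000 19.0000] v=[0.0000 1.0000 0.0000 0.0000]
Step 1: x=[4.1200 12.1200 15.9600 19.0800] v=[0.6000 0.6000 -0.2000 0.4000]
Step 2: x=[4.3600 12.1568 15.8912 19.2352] v=[1.2000 0.1840 -0.3440 0.7760]
Step 3: x=[4.7119 12.1124 15.8068 19.4566] v=[1.7594 -0.2222 -0.4221 1.1072]
Step 4: x=[5.1598 11.9938 15.7206 19.7320] v=[2.2395 -0.5928 -0.4310 1.3772]
Step 5: x=[5.6811 11.8131 15.6458 20.0470] v=[2.6063 -0.9035 -0.3741 1.5749]
Step 6: x=[6.2476 11.5864 15.5937 20.3859] v=[2.8327 -1.1334 -0.2604 1.6947]
Step 7: x=[6.8277 11.3331 15.5730 20.7332] v=[2.9005 -1.2666 -0.1034 1.7363]
Step 8: x=[7.3880 11.0745 15.5891 21.0741] v=[2.8016 -1.2932 0.0807 1.7043]

Answer: 7.3880 11.0745 15.5891 21.0741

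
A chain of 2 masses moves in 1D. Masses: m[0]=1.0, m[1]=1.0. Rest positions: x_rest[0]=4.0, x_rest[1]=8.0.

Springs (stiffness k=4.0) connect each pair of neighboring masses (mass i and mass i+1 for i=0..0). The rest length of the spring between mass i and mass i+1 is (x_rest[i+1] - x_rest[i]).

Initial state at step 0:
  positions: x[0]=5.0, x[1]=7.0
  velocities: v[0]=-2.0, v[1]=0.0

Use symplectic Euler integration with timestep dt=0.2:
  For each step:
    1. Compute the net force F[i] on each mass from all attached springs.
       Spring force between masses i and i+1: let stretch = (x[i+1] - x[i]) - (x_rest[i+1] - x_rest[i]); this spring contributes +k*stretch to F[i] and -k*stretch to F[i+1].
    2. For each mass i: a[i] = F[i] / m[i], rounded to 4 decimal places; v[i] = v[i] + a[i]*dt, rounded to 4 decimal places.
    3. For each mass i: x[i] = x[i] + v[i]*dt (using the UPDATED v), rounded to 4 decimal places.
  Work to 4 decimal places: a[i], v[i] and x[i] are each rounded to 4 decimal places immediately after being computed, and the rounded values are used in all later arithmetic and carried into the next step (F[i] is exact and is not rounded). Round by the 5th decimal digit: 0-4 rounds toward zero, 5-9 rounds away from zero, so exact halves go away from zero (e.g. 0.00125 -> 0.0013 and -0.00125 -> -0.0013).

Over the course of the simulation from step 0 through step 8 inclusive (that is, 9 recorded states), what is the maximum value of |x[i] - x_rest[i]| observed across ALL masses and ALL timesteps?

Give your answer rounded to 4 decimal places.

Answer: 2.1422

Derivation:
Step 0: x=[5.0000 7.0000] v=[-2.0000 0.0000]
Step 1: x=[4.2800 7.3200] v=[-3.6000 1.6000]
Step 2: x=[3.4064 7.7936] v=[-4.3680 2.3680]
Step 3: x=[2.5948 8.2052] v=[-4.0582 2.0582]
Step 4: x=[2.0408 8.3592] v=[-2.7699 0.7699]
Step 5: x=[1.8578 8.1422] v=[-0.9152 -1.0848]
Step 6: x=[2.0403 7.5597] v=[0.9123 -2.9123]
Step 7: x=[2.4659 6.7341] v=[2.1278 -4.1278]
Step 8: x=[2.9344 5.8656] v=[2.3424 -4.3424]
Max displacement = 2.1422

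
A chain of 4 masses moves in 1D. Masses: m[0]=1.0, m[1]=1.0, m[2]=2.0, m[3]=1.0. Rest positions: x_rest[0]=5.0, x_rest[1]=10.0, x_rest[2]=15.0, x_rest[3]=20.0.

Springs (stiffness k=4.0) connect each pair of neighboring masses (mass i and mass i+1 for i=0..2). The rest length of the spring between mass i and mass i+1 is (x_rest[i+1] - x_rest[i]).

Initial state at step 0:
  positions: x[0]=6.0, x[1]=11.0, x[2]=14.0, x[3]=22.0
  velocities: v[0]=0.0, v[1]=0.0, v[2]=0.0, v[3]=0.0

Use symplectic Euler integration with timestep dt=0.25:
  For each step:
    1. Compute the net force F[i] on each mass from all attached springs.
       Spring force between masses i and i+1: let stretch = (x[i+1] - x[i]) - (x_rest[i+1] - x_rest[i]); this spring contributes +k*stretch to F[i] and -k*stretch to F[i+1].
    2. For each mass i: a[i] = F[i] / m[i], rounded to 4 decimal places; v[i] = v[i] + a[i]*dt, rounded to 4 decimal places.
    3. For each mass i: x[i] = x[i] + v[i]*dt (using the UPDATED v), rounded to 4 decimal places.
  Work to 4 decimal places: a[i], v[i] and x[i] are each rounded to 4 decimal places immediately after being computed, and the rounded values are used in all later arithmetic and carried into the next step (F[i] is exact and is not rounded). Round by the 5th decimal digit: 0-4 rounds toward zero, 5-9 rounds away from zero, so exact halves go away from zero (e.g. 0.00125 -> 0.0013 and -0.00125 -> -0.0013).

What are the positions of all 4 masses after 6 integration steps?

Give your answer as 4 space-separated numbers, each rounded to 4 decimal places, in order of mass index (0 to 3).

Step 0: x=[6.0000 11.0000 14.0000 22.0000] v=[0.0000 0.0000 0.0000 0.0000]
Step 1: x=[6.0000 10.5000 14.6250 21.2500] v=[0.0000 -2.0000 2.5000 -3.0000]
Step 2: x=[5.8750 9.9063 15.5625 20.0938] v=[-0.5000 -2.3750 3.7500 -4.6250]
Step 3: x=[5.5078 9.7188 16.3594 19.0547] v=[-1.4687 -0.7501 3.1876 -4.1563]
Step 4: x=[4.9434 10.1387 16.6632 18.5918] v=[-2.2577 1.6795 1.2150 -1.8516]
Step 5: x=[4.4278 10.8909 16.3925 18.8968] v=[-2.0624 3.0087 -1.0830 1.2198]
Step 6: x=[4.2780 11.4027 15.7471 19.8257] v=[-0.5993 2.0472 -2.5817 3.7155]

Answer: 4.2780 11.4027 15.7471 19.8257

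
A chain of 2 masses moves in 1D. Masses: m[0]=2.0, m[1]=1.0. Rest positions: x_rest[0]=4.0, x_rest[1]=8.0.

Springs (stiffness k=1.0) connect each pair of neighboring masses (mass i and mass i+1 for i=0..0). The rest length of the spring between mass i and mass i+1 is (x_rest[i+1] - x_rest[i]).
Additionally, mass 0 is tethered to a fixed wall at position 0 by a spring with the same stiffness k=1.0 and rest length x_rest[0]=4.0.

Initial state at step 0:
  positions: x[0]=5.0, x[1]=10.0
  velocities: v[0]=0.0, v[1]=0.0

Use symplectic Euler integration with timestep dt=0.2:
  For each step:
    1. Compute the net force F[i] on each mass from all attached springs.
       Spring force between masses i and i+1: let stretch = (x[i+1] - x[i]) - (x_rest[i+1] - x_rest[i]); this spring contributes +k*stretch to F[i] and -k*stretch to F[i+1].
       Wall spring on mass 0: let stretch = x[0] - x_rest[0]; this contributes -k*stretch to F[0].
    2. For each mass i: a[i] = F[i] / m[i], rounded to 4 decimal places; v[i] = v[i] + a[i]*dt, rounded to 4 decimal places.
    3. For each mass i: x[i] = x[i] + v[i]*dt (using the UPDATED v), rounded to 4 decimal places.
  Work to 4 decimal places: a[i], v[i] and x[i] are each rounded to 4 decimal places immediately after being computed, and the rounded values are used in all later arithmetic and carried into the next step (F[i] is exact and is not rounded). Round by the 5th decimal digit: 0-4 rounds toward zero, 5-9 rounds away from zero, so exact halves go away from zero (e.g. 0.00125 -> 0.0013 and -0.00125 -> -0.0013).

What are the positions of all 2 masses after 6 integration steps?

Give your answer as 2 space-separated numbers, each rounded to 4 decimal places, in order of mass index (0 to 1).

Answer: 4.9492 9.2641

Derivation:
Step 0: x=[5.0000 10.0000] v=[0.0000 0.0000]
Step 1: x=[5.0000 9.9600] v=[0.0000 -0.2000]
Step 2: x=[4.9992 9.8816] v=[-0.0040 -0.3920]
Step 3: x=[4.9961 9.7679] v=[-0.0157 -0.5685]
Step 4: x=[4.9885 9.6233] v=[-0.0381 -0.7229]
Step 5: x=[4.9738 9.4533] v=[-0.0735 -0.8499]
Step 6: x=[4.9492 9.2641] v=[-0.1229 -0.9458]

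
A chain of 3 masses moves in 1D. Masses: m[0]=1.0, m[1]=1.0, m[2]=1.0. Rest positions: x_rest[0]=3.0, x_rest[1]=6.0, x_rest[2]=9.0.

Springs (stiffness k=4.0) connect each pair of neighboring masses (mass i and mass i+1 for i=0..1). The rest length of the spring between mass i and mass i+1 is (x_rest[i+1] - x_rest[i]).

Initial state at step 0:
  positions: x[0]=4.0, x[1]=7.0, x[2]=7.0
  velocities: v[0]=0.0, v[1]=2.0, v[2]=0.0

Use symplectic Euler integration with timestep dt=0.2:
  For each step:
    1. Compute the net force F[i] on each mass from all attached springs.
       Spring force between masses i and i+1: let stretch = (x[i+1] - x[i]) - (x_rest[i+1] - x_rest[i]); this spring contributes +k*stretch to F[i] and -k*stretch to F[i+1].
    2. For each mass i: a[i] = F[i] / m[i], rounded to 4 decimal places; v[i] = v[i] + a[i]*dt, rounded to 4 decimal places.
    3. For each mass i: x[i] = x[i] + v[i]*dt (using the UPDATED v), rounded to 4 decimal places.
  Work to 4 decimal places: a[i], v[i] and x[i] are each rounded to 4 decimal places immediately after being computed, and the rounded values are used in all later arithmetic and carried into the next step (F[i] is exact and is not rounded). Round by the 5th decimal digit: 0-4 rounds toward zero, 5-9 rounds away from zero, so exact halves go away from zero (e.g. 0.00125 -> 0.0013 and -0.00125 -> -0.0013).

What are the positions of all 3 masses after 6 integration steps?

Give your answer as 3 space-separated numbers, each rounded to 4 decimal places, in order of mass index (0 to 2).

Step 0: x=[4.0000 7.0000 7.0000] v=[0.0000 2.0000 0.0000]
Step 1: x=[4.0000 6.9200 7.4800] v=[0.0000 -0.4000 2.4000]
Step 2: x=[3.9872 6.4624 8.3504] v=[-0.0640 -2.2880 4.3520]
Step 3: x=[3.8904 5.9108 9.3987] v=[-0.4838 -2.7578 5.2416]
Step 4: x=[3.6369 5.5940 10.3690] v=[-1.2675 -1.5838 4.8513]
Step 5: x=[3.2165 5.7281 11.0553] v=[-2.1018 0.6705 3.4313]
Step 6: x=[2.7180 6.3127 11.3692] v=[-2.4925 2.9230 1.5695]

Answer: 2.7180 6.3127 11.3692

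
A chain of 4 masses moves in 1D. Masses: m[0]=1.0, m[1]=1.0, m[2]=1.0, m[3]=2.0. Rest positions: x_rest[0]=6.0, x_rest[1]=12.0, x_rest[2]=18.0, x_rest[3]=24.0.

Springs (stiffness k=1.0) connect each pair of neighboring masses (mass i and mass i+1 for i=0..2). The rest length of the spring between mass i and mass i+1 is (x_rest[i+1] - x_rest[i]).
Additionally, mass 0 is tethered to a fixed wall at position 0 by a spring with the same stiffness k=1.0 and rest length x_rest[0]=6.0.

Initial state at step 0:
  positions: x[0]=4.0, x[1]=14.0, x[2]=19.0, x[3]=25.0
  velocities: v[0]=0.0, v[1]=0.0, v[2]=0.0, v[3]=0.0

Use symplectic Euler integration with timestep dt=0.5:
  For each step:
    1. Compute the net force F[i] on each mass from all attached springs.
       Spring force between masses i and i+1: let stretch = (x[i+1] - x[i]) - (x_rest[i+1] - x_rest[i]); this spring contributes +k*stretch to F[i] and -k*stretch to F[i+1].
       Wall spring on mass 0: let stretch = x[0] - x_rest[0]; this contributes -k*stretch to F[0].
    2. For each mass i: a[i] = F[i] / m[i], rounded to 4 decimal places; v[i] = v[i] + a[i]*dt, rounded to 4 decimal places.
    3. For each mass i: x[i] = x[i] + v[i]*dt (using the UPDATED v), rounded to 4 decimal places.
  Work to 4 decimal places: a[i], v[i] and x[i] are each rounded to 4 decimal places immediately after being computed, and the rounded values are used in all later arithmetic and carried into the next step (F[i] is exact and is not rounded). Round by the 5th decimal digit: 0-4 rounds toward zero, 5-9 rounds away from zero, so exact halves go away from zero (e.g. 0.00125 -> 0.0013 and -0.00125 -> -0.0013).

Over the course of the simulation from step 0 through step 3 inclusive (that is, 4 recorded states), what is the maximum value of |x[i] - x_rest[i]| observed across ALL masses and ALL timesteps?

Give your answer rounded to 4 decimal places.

Step 0: x=[4.0000 14.0000 19.0000 25.0000] v=[0.0000 0.0000 0.0000 0.0000]
Step 1: x=[5.5000 12.7500 19.2500 25.0000] v=[3.0000 -2.5000 0.5000 0.0000]
Step 2: x=[7.4375 11.3125 19.3125 25.0313] v=[3.8750 -2.8750 0.1250 0.0625]
Step 3: x=[8.4844 10.9063 18.8047 25.0977] v=[2.0938 -0.8125 -1.0156 0.1328]
Max displacement = 2.4844

Answer: 2.4844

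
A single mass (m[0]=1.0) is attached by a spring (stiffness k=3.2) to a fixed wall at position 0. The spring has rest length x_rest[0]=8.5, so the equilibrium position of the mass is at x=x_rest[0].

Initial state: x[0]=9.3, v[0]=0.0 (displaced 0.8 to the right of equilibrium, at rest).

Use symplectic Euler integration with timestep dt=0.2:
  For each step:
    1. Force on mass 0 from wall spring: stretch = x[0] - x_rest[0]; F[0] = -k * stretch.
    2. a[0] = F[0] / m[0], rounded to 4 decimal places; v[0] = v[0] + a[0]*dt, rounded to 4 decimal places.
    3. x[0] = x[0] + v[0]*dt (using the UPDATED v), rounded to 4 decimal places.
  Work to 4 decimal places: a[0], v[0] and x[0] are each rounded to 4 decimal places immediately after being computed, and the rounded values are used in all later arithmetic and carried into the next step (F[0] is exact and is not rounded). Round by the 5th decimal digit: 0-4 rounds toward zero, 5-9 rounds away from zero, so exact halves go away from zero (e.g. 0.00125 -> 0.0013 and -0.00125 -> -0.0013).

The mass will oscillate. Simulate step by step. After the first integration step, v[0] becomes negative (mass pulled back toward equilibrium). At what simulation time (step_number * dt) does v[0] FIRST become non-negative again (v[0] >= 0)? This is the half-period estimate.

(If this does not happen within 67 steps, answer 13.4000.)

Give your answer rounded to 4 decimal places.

Answer: 1.8000

Derivation:
Step 0: x=[9.3000] v=[0.0000]
Step 1: x=[9.1976] v=[-0.5120]
Step 2: x=[9.0059] v=[-0.9585]
Step 3: x=[8.7494] v=[-1.2823]
Step 4: x=[8.4610] v=[-1.4419]
Step 5: x=[8.1776] v=[-1.4169]
Step 6: x=[7.9355] v=[-1.2106]
Step 7: x=[7.7656] v=[-0.8493]
Step 8: x=[7.6897] v=[-0.3793]
Step 9: x=[7.7176] v=[0.1393]
First v>=0 after going negative at step 9, time=1.8000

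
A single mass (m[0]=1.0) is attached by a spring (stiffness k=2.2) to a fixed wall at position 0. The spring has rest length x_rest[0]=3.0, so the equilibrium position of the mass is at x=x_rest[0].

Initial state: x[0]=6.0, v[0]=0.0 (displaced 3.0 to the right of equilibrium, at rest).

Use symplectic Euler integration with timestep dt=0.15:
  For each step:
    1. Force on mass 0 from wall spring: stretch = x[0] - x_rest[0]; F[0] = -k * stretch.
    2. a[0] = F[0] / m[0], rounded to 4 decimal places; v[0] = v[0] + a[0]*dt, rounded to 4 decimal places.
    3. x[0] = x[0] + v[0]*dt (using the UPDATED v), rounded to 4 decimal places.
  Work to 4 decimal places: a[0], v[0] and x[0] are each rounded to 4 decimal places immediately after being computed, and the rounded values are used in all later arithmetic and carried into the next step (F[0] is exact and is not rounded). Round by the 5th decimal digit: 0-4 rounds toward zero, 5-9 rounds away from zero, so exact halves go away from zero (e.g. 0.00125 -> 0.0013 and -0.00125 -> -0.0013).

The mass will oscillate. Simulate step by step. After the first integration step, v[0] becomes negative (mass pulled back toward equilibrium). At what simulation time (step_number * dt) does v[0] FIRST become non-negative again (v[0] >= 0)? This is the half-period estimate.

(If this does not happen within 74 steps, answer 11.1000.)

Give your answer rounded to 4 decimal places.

Step 0: x=[6.0000] v=[0.0000]
Step 1: x=[5.8515] v=[-0.9900]
Step 2: x=[5.5619] v=[-1.9310]
Step 3: x=[5.1454] v=[-2.7764]
Step 4: x=[4.6227] v=[-3.4844]
Step 5: x=[4.0197] v=[-4.0199]
Step 6: x=[3.3662] v=[-4.3564]
Step 7: x=[2.6946] v=[-4.4772]
Step 8: x=[2.0381] v=[-4.3764]
Step 9: x=[1.4293] v=[-4.0590]
Step 10: x=[0.8982] v=[-3.5407]
Step 11: x=[0.4711] v=[-2.8471]
Step 12: x=[0.1692] v=[-2.0126]
Step 13: x=[0.0074] v=[-1.0784]
Step 14: x=[-0.0062] v=[-0.0908]
Step 15: x=[0.1290] v=[0.9012]
First v>=0 after going negative at step 15, time=2.2500

Answer: 2.2500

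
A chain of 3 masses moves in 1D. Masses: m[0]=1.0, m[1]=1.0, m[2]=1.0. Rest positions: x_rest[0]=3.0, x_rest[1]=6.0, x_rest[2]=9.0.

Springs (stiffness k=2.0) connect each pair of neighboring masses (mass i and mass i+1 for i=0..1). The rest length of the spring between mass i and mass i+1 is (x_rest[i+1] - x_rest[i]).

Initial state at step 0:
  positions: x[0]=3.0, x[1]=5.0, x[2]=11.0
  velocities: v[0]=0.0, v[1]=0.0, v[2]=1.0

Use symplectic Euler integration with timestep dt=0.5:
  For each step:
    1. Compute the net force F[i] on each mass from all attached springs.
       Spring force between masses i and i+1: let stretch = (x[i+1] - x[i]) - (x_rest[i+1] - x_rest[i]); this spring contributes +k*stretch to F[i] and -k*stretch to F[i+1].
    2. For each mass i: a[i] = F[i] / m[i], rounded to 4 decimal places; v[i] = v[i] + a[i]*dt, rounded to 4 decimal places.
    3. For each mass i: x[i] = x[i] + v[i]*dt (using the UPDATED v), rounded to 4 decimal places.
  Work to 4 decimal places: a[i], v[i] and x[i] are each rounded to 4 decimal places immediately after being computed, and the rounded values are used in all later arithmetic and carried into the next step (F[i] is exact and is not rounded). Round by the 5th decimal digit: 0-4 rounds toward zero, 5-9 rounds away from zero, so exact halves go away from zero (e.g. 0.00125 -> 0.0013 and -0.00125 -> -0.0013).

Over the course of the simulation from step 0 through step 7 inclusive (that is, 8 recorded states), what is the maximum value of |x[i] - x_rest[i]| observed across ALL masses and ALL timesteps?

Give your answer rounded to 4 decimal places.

Answer: 2.9766

Derivation:
Step 0: x=[3.0000 5.0000 11.0000] v=[0.0000 0.0000 1.0000]
Step 1: x=[2.5000 7.0000 10.0000] v=[-1.0000 4.0000 -2.0000]
Step 2: x=[2.7500 8.2500 9.0000] v=[0.5000 2.5000 -2.0000]
Step 3: x=[4.2500 7.1250 9.1250] v=[3.0000 -2.2500 0.2500]
Step 4: x=[5.6875 5.5625 9.7500] v=[2.8750 -3.1250 1.2500]
Step 5: x=[5.5625 6.1563 9.7813] v=[-0.2500 1.1875 0.0625]
Step 6: x=[4.2344 8.2657 9.5001] v=[-2.6562 4.2187 -0.5625]
Step 7: x=[3.4220 8.9766 10.1017] v=[-1.6249 1.4218 1.2031]
Max displacement = 2.9766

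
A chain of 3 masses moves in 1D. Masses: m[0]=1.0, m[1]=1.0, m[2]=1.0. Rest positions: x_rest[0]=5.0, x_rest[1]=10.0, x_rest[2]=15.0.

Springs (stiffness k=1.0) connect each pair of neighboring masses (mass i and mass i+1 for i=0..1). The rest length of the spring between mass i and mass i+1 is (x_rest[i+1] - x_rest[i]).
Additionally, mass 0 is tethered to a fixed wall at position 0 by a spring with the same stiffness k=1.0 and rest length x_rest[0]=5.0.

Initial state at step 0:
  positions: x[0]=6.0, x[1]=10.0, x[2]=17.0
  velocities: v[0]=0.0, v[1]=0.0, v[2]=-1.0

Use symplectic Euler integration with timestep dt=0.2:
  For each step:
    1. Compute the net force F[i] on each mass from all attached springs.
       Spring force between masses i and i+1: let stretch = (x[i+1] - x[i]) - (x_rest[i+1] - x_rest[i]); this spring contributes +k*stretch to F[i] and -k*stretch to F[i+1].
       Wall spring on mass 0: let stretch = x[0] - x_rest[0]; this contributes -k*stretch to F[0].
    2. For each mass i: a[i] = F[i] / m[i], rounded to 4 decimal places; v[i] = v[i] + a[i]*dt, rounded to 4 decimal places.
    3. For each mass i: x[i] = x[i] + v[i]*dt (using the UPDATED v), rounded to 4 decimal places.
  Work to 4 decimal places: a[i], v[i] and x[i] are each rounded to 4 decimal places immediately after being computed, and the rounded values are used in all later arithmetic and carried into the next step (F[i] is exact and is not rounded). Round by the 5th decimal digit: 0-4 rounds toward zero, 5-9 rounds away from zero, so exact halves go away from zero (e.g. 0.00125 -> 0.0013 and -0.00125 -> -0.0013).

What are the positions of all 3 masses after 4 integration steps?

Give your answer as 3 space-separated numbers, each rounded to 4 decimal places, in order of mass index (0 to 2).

Step 0: x=[6.0000 10.0000 17.0000] v=[0.0000 0.0000 -1.0000]
Step 1: x=[5.9200 10.1200 16.7200] v=[-0.4000 0.6000 -1.4000]
Step 2: x=[5.7712 10.3360 16.3760] v=[-0.7440 1.0800 -1.7200]
Step 3: x=[5.5741 10.6110 15.9904] v=[-0.9853 1.3750 -1.9280]
Step 4: x=[5.3556 10.8997 15.5896] v=[-1.0927 1.4435 -2.0039]

Answer: 5.3556 10.8997 15.5896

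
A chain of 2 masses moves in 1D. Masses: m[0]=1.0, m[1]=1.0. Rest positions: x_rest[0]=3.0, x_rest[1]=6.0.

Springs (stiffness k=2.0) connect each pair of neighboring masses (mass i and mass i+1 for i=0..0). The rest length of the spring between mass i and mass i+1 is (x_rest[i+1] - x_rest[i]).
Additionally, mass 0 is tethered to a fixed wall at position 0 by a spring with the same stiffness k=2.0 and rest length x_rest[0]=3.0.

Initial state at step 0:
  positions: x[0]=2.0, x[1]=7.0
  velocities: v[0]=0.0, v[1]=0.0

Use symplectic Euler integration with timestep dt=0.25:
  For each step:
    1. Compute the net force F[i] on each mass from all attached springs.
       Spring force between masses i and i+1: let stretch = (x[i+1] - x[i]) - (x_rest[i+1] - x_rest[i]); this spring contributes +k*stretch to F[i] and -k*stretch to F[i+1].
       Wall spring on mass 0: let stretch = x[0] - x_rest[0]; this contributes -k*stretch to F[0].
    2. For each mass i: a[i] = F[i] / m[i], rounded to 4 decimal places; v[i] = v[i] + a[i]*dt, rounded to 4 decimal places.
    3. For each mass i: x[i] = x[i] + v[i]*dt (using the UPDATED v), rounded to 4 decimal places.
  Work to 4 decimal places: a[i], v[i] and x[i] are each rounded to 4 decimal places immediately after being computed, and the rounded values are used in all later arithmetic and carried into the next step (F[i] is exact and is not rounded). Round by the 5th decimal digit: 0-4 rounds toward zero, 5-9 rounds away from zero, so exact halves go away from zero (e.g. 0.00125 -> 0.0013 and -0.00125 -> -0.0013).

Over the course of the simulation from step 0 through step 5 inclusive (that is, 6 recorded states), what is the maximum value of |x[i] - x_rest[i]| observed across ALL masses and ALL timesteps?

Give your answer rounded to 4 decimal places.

Answer: 1.2820

Derivation:
Step 0: x=[2.0000 7.0000] v=[0.0000 0.0000]
Step 1: x=[2.3750 6.7500] v=[1.5000 -1.0000]
Step 2: x=[3.0000 6.3281] v=[2.5000 -1.6875]
Step 3: x=[3.6660 5.8652] v=[2.6641 -1.8516]
Step 4: x=[4.1487 5.5024] v=[1.9307 -1.4512]
Step 5: x=[4.2820 5.3454] v=[0.5332 -0.6281]
Max displacement = 1.2820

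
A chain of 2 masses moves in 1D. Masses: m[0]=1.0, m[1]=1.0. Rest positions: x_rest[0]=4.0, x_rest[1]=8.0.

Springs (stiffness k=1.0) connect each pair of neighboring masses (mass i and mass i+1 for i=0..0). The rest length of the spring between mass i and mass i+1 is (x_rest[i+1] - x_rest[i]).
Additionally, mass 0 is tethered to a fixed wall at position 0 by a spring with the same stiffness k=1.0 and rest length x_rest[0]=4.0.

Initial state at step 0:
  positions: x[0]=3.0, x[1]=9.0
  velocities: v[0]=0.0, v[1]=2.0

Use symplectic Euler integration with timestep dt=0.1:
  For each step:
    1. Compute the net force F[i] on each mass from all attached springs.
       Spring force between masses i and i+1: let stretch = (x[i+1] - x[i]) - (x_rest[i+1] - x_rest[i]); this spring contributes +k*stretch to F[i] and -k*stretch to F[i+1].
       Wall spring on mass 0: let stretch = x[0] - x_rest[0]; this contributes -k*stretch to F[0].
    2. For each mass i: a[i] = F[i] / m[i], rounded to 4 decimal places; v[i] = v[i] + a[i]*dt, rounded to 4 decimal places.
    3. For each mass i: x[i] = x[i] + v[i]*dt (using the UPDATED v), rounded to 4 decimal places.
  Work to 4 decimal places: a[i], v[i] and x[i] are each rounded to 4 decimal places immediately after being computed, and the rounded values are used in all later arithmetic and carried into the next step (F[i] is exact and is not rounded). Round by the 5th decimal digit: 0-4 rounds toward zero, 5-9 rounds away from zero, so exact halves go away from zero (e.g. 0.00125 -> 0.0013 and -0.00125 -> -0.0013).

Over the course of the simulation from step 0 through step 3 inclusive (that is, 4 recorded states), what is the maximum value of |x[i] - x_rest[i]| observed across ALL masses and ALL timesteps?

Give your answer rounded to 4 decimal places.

Step 0: x=[3.0000 9.0000] v=[0.0000 2.0000]
Step 1: x=[3.0300 9.1800] v=[0.3000 1.8000]
Step 2: x=[3.0912 9.3385] v=[0.6120 1.5850]
Step 3: x=[3.1840 9.4745] v=[0.9276 1.3603]
Max displacement = 1.4745

Answer: 1.4745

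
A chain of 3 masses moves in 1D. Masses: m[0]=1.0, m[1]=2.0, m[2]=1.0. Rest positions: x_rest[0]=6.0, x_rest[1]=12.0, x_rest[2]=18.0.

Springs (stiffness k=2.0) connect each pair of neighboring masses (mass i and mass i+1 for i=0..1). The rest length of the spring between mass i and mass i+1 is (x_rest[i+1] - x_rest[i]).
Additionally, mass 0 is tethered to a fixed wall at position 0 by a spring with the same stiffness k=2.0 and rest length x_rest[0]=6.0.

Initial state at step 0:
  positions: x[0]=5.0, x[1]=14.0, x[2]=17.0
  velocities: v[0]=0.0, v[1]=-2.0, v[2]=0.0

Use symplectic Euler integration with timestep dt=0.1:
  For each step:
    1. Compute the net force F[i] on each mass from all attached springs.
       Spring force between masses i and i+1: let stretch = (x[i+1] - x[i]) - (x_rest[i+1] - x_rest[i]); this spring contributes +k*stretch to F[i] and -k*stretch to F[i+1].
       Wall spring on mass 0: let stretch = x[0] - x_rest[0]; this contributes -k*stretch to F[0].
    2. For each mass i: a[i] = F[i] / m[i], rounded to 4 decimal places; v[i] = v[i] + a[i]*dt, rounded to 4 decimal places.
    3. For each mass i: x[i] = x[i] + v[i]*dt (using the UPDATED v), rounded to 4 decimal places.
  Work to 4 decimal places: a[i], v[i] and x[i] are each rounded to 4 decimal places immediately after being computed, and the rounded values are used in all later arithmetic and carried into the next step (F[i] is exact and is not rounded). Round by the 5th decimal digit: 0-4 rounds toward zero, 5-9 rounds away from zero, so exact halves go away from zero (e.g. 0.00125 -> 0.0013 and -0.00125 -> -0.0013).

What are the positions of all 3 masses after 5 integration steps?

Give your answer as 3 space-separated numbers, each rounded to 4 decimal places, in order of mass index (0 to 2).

Answer: 5.9772 12.2644 17.7421

Derivation:
Step 0: x=[5.0000 14.0000 17.0000] v=[0.0000 -2.0000 0.0000]
Step 1: x=[5.0800 13.7400 17.0600] v=[0.8000 -2.6000 0.6000]
Step 2: x=[5.2316 13.4266 17.1736] v=[1.5160 -3.1340 1.1360]
Step 3: x=[5.4425 13.0687 17.3323] v=[2.1087 -3.5788 1.5866]
Step 4: x=[5.6970 12.6772 17.5257] v=[2.5454 -3.9151 1.9339]
Step 5: x=[5.9772 12.2644 17.7421] v=[2.8020 -4.1283 2.1642]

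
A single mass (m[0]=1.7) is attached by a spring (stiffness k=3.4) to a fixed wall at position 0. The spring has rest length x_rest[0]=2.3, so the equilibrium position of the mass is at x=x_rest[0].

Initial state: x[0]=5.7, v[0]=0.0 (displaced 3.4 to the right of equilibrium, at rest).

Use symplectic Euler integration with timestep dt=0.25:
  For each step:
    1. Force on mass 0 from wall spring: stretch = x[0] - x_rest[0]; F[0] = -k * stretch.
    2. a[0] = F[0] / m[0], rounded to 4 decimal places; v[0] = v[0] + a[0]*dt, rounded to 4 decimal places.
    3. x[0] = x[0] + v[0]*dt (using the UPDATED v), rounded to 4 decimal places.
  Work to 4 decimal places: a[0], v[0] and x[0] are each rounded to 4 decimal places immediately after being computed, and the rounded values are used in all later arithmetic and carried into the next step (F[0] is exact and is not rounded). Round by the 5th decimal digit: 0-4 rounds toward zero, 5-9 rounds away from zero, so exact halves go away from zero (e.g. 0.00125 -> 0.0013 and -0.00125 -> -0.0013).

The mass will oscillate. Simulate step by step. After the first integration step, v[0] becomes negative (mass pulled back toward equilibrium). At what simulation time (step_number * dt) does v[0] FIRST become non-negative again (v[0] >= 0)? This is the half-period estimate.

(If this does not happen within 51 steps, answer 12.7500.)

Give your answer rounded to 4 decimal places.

Answer: 2.2500

Derivation:
Step 0: x=[5.7000] v=[0.0000]
Step 1: x=[5.2750] v=[-1.7000]
Step 2: x=[4.4781] v=[-3.1875]
Step 3: x=[3.4090] v=[-4.2766]
Step 4: x=[2.2012] v=[-4.8311]
Step 5: x=[1.0058] v=[-4.7817]
Step 6: x=[-0.0279] v=[-4.1346]
Step 7: x=[-0.7706] v=[-2.9707]
Step 8: x=[-1.1295] v=[-1.4354]
Step 9: x=[-1.0597] v=[0.2794]
First v>=0 after going negative at step 9, time=2.2500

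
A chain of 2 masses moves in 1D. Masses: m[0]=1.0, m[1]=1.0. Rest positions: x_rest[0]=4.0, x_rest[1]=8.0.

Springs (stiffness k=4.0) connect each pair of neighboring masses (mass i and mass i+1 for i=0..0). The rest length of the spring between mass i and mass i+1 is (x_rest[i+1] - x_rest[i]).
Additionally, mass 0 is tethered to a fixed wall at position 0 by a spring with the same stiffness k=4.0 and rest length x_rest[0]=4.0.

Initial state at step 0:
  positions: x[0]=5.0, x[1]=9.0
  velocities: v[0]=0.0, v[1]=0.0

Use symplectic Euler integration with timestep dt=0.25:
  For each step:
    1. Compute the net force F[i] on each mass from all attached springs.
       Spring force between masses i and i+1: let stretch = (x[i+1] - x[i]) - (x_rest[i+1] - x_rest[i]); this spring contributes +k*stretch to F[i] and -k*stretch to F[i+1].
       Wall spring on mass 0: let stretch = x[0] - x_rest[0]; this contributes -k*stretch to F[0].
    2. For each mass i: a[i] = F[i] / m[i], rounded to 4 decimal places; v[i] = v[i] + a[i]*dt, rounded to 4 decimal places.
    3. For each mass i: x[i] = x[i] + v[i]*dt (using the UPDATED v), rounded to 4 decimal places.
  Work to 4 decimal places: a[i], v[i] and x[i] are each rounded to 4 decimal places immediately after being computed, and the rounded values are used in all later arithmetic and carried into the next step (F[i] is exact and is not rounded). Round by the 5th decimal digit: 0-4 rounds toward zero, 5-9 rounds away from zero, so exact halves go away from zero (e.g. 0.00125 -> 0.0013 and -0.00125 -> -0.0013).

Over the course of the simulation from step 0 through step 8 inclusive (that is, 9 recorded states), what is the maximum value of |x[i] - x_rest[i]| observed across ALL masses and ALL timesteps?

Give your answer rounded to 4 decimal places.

Answer: 1.1681

Derivation:
Step 0: x=[5.0000 9.0000] v=[0.0000 0.0000]
Step 1: x=[4.7500 9.0000] v=[-1.0000 0.0000]
Step 2: x=[4.3750 8.9375] v=[-1.5000 -0.2500]
Step 3: x=[4.0469 8.7344] v=[-1.3125 -0.8125]
Step 4: x=[3.8789 8.3594] v=[-0.6719 -1.5000]
Step 5: x=[3.8613 7.8643] v=[-0.0703 -1.9805]
Step 6: x=[3.8792 7.3684] v=[0.0714 -1.9835]
Step 7: x=[3.7996 7.0002] v=[-0.3186 -1.4727]
Step 8: x=[3.5702 6.8319] v=[-0.9176 -0.6733]
Max displacement = 1.1681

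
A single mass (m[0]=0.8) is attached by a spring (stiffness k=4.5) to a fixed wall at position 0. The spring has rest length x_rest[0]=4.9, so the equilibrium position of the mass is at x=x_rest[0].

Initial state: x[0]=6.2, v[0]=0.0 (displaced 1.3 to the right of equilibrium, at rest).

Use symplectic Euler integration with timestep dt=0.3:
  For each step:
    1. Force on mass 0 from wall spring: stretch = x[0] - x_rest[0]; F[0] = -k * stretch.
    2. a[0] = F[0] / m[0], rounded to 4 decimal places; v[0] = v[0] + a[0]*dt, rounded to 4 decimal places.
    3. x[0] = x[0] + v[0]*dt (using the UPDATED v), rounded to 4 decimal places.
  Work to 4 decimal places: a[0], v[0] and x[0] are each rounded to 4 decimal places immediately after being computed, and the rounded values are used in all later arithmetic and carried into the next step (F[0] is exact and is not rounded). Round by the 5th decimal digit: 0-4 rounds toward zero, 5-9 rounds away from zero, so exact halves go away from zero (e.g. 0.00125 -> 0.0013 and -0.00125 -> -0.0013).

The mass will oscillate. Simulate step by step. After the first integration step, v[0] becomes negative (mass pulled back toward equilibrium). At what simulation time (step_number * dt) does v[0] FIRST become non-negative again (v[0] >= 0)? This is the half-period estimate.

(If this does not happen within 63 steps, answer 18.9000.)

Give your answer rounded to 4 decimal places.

Step 0: x=[6.2000] v=[0.0000]
Step 1: x=[5.5419] v=[-2.1938]
Step 2: x=[4.5588] v=[-3.2770]
Step 3: x=[3.7484] v=[-2.7012]
Step 4: x=[3.5210] v=[-0.7579]
Step 5: x=[3.9918] v=[1.5692]
First v>=0 after going negative at step 5, time=1.5000

Answer: 1.5000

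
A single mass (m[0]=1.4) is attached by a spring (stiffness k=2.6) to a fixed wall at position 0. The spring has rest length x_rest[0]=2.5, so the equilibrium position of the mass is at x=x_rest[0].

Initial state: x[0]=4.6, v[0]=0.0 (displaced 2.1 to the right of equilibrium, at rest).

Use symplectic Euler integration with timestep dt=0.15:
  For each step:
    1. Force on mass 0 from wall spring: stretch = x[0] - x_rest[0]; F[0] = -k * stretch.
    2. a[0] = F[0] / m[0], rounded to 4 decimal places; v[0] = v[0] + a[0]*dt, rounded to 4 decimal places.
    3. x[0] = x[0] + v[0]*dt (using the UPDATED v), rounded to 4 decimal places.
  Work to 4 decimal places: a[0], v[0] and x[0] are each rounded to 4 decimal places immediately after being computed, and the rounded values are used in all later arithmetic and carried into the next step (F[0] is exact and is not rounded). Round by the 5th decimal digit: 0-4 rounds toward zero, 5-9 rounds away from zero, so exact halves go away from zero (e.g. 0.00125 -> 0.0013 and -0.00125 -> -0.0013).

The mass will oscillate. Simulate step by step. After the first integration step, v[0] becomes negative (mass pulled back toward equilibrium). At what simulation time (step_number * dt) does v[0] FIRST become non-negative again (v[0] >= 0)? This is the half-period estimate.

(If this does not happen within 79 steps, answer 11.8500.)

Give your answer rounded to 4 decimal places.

Step 0: x=[4.6000] v=[0.0000]
Step 1: x=[4.5123] v=[-0.5850]
Step 2: x=[4.3405] v=[-1.1456]
Step 3: x=[4.0918] v=[-1.6583]
Step 4: x=[3.7765] v=[-2.1017]
Step 5: x=[3.4079] v=[-2.4573]
Step 6: x=[3.0014] v=[-2.7102]
Step 7: x=[2.5739] v=[-2.8499]
Step 8: x=[2.1433] v=[-2.8705]
Step 9: x=[1.7276] v=[-2.7711]
Step 10: x=[1.3442] v=[-2.5559]
Step 11: x=[1.0091] v=[-2.2339]
Step 12: x=[0.7363] v=[-1.8186]
Step 13: x=[0.5372] v=[-1.3273]
Step 14: x=[0.4201] v=[-0.7805]
Step 15: x=[0.3899] v=[-0.2011]
Step 16: x=[0.4479] v=[0.3867]
First v>=0 after going negative at step 16, time=2.4000

Answer: 2.4000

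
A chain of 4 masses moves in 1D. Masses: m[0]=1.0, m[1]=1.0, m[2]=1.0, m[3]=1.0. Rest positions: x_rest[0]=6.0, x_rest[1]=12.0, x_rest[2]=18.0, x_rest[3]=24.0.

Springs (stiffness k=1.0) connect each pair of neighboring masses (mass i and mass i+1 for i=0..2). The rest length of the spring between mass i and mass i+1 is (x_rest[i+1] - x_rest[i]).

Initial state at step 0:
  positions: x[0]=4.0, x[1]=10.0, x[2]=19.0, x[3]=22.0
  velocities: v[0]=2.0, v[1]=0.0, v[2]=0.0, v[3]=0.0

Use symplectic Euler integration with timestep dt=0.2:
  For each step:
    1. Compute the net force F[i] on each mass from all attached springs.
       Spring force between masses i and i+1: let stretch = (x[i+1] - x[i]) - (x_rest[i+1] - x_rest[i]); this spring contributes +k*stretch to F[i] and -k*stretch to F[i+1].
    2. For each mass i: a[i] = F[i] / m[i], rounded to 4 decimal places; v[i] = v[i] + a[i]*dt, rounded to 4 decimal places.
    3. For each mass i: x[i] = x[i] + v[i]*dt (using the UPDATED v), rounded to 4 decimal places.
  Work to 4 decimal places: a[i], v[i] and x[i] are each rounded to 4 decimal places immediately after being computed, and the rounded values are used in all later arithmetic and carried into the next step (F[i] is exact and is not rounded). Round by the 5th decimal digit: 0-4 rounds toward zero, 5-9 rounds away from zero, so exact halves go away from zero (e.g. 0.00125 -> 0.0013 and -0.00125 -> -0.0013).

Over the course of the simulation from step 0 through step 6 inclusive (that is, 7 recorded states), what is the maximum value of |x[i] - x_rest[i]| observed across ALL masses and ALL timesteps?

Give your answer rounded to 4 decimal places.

Answer: 2.2782

Derivation:
Step 0: x=[4.0000 10.0000 19.0000 22.0000] v=[2.0000 0.0000 0.0000 0.0000]
Step 1: x=[4.4000 10.1200 18.7600 22.1200] v=[2.0000 0.6000 -1.2000 0.6000]
Step 2: x=[4.7888 10.3568 18.3088 22.3456] v=[1.9440 1.1840 -2.2560 1.1280]
Step 3: x=[5.1603 10.6890 17.7010 22.6497] v=[1.8576 1.6608 -3.0390 1.5206]
Step 4: x=[5.5130 11.0805 17.0107 22.9959] v=[1.7633 1.9575 -3.4517 1.7309]
Step 5: x=[5.8484 11.4865 16.3226 23.3427] v=[1.6768 2.0300 -3.4407 1.7339]
Step 6: x=[6.1693 11.8604 15.7218 23.6487] v=[1.6044 1.8696 -3.0039 1.5299]
Max displacement = 2.2782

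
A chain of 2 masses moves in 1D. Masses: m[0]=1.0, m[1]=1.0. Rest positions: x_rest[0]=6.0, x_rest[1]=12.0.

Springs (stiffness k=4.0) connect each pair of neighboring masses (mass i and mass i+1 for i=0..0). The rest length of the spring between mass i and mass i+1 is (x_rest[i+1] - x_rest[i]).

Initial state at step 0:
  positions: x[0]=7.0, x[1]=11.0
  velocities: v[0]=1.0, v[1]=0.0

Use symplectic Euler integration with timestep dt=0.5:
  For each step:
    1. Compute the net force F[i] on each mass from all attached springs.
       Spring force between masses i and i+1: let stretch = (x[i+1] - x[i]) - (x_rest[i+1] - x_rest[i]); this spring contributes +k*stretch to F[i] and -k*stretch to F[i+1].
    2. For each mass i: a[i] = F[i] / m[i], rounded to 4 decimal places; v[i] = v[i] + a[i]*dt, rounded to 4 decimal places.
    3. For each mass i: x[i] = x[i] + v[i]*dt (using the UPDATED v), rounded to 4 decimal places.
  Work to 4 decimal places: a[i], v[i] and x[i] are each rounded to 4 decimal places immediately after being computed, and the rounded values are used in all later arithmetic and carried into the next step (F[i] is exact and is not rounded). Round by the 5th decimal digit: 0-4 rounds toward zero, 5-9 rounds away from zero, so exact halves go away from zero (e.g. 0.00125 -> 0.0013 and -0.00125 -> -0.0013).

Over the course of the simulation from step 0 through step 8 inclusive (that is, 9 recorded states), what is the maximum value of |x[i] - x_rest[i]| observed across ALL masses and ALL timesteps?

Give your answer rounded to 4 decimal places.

Step 0: x=[7.0000 11.0000] v=[1.0000 0.0000]
Step 1: x=[5.5000 13.0000] v=[-3.0000 4.0000]
Step 2: x=[5.5000 13.5000] v=[0.0000 1.0000]
Step 3: x=[7.5000 12.0000] v=[4.0000 -3.0000]
Step 4: x=[8.0000 12.0000] v=[1.0000 0.0000]
Step 5: x=[6.5000 14.0000] v=[-3.0000 4.0000]
Step 6: x=[6.5000 14.5000] v=[0.0000 1.0000]
Step 7: x=[8.5000 13.0000] v=[4.0000 -3.0000]
Step 8: x=[9.0000 13.0000] v=[1.0000 0.0000]
Max displacement = 3.0000

Answer: 3.0000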